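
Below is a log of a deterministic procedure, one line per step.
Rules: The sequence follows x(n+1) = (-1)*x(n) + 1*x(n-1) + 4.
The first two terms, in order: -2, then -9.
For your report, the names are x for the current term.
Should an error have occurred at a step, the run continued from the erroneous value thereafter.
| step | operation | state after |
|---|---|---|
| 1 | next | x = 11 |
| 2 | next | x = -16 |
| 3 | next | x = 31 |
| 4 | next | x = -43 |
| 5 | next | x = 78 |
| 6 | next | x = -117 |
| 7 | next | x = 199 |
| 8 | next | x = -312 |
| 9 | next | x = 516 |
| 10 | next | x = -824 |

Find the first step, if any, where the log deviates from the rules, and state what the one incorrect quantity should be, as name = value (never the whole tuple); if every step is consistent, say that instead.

Recomputing the run from the initial state:
step 1: x = 11
step 2: x = -16
step 3: x = 31
step 4: x = -43
step 5: x = 78
step 6: x = -117
step 7: x = 199
step 8: x = -312
step 9: x = 515
step 10: x = -823
The first disagreement with the log is at step 9, where the value should be x = 515.

step 9, x = 515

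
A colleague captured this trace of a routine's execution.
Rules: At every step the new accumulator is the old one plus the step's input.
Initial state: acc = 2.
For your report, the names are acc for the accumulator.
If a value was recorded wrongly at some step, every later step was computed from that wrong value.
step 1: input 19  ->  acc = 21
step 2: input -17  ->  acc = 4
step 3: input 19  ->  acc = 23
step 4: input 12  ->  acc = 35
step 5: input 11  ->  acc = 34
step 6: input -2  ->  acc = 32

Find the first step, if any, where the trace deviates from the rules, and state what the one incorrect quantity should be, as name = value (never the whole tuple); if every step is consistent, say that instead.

step 5, acc = 46

step 1: acc = 2 + 19 = 21 -> exactly as logged
step 2: acc = 21 + -17 = 4 -> exactly as logged
step 3: acc = 4 + 19 = 23 -> consistent with the trace
step 4: acc = 23 + 12 = 35 -> no discrepancy
step 5: acc = 35 + 11 = 46 -> the recorded entry deviates here
First deviation found at step 5; the corrected entry is acc = 46.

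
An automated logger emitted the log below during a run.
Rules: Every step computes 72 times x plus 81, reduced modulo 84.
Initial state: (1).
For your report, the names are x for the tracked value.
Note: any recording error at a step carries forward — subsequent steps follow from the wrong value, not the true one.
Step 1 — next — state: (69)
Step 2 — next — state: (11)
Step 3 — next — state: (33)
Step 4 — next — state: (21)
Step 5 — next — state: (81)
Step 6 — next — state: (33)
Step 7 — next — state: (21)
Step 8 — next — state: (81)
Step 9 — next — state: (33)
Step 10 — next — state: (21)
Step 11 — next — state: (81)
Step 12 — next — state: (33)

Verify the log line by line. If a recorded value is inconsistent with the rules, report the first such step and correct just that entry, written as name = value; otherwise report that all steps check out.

step 2, x = 9

Step 1: x = (72*1 + 81) mod 84 = 69 — exactly as logged.
Step 2: x = (72*69 + 81) mod 84 = 9 — this is not what the log shows.
Conclusion: step 2 carries the first error; the entry should be x = 9.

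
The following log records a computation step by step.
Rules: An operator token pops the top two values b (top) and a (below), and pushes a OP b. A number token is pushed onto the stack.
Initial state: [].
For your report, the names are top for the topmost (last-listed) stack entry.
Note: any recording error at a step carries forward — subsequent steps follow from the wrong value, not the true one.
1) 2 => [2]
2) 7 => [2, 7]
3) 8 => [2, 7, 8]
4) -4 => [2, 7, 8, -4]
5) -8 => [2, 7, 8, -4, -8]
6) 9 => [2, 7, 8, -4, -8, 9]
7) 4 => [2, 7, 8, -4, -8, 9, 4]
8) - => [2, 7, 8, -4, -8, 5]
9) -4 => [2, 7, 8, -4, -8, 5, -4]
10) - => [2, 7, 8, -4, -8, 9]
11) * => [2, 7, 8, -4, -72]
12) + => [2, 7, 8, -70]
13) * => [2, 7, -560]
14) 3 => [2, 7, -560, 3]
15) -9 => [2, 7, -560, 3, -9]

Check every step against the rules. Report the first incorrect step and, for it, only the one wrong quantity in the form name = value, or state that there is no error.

step 1: push 2: top = 2 -> same as recorded
step 2: push 7: top = 7 -> in agreement
step 3: push 8: top = 8 -> matches
step 4: push -4: top = -4 -> confirmed correct
step 5: push -8: top = -8 -> same as recorded
step 6: push 9: top = 9 -> in agreement
step 7: push 4: top = 4 -> matches
step 8: 9 - 4 = 5 -> confirmed correct
step 9: push -4: top = -4 -> verified
step 10: 5 - -4 = 9 -> in agreement
step 11: -8 * 9 = -72 -> same as recorded
step 12: -4 + -72 = -76 -> the log disagrees here
First incorrect step: 12; the correct value is top = -76.

step 12, top = -76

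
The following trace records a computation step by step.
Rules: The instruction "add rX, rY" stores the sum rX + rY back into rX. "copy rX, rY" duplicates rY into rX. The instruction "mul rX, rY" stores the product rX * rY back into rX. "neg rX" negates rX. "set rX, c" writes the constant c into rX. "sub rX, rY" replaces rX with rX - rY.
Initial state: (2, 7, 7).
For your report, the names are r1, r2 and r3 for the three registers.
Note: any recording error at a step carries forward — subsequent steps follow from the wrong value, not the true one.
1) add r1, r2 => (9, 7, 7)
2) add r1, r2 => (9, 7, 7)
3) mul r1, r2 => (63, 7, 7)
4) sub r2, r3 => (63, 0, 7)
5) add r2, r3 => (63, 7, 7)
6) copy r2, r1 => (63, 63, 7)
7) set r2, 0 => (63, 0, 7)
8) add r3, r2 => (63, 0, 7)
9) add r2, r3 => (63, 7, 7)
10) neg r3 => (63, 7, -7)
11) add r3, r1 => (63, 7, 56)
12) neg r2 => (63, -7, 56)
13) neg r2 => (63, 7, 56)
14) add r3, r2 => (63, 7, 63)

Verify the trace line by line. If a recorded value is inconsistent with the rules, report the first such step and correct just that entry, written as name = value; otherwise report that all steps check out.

1. r1 = 2 + 7 = 9 (agrees with the trace)
2. r1 = 9 + 7 = 16 (not what was recorded)
First incorrect step: 2; the correct value is r1 = 16.

step 2, r1 = 16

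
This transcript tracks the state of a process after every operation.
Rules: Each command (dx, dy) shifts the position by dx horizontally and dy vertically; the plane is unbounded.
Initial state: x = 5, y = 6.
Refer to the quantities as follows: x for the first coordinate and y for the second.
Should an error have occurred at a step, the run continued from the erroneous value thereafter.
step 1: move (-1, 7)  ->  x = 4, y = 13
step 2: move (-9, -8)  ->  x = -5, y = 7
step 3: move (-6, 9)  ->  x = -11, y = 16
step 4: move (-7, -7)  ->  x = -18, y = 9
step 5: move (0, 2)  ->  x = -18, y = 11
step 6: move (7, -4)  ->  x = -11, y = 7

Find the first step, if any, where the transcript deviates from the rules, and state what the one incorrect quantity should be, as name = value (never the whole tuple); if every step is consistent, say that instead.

step 2, y = 5

Step 1: x = 5 + (-1) = 4, y = 6 + (7) = 13 — consistent with the transcript.
Step 2: x = 4 + (-9) = -5, y = 13 + (-8) = 5 — this is not what the transcript shows.
Conclusion: step 2 carries the first error; the entry should be y = 5.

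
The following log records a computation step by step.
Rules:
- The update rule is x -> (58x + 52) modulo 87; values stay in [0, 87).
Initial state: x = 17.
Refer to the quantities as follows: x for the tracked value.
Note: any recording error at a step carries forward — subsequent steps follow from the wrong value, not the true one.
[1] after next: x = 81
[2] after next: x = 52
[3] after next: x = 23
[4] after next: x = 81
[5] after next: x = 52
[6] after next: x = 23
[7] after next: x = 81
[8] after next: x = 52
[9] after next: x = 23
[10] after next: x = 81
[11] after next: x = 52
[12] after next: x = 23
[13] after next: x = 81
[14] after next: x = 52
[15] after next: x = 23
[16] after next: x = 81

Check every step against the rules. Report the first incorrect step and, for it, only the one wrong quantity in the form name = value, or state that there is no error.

no error

Step 1: x = (58*17 + 52) mod 87 = 81 — consistent with the log.
Step 2: x = (58*81 + 52) mod 87 = 52 — consistent with the log.
Step 3: x = (58*52 + 52) mod 87 = 23 — exactly as logged.
Step 4: x = (58*23 + 52) mod 87 = 81 — confirmed correct.
Step 5: x = (58*81 + 52) mod 87 = 52 — no discrepancy.
Step 6: x = (58*52 + 52) mod 87 = 23 — consistent with the log.
Step 7: x = (58*23 + 52) mod 87 = 81 — same as recorded.
Step 8: x = (58*81 + 52) mod 87 = 52 — exactly as logged.
Step 9: x = (58*52 + 52) mod 87 = 23 — no discrepancy.
Step 10: x = (58*23 + 52) mod 87 = 81 — agrees with the log.
Step 11: x = (58*81 + 52) mod 87 = 52 — in agreement.
Step 12: x = (58*52 + 52) mod 87 = 23 — checks out.
Step 13: x = (58*23 + 52) mod 87 = 81 — checks out.
Step 14: x = (58*81 + 52) mod 87 = 52 — consistent with the log.
Step 15: x = (58*52 + 52) mod 87 = 23 — in agreement.
Step 16: x = (58*23 + 52) mod 87 = 81 — exactly as logged.
Every step is consistent.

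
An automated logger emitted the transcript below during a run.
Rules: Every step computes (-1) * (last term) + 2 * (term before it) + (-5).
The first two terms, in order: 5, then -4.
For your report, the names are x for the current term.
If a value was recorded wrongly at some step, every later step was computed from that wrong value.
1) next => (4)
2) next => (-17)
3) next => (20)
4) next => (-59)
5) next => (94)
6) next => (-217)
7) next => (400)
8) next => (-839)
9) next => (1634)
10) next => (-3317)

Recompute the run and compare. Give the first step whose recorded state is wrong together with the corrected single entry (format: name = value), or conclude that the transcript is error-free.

1. x = -1*(-4) + (2)*(5) + (-5) = 9 (first mismatch against the transcript)
That makes step 1 the first incorrect line — x = 9 is what it should show.

step 1, x = 9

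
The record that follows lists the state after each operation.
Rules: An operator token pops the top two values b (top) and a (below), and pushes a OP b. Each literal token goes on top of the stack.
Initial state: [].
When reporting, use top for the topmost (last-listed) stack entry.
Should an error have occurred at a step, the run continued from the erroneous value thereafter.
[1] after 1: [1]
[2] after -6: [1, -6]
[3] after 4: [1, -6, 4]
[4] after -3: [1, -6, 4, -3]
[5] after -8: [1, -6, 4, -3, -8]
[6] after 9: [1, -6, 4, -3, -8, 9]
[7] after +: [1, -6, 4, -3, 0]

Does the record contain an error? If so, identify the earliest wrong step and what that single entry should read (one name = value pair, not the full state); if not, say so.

step 7, top = 1

Step 1: push 1: top = 1 — confirmed correct.
Step 2: push -6: top = -6 — no discrepancy.
Step 3: push 4: top = 4 — agrees with the record.
Step 4: push -3: top = -3 — no discrepancy.
Step 5: push -8: top = -8 — matches.
Step 6: push 9: top = 9 — confirmed correct.
Step 7: -8 + 9 = 1 — not what was recorded.
First incorrect step: 7; the correct value is top = 1.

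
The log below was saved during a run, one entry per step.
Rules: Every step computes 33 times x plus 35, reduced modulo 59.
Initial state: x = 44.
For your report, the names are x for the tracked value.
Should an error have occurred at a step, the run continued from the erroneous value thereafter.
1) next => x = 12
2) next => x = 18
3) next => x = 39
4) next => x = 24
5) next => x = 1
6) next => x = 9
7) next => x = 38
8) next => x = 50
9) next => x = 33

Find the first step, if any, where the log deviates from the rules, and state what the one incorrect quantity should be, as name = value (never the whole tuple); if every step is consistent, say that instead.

Recomputing the run from the initial state:
step 1: x = 12
step 2: x = 18
step 3: x = 39
step 4: x = 24
step 5: x = 1
step 6: x = 9
step 7: x = 37
step 8: x = 17
step 9: x = 6
The first disagreement with the log is at step 7, where the value should be x = 37.

step 7, x = 37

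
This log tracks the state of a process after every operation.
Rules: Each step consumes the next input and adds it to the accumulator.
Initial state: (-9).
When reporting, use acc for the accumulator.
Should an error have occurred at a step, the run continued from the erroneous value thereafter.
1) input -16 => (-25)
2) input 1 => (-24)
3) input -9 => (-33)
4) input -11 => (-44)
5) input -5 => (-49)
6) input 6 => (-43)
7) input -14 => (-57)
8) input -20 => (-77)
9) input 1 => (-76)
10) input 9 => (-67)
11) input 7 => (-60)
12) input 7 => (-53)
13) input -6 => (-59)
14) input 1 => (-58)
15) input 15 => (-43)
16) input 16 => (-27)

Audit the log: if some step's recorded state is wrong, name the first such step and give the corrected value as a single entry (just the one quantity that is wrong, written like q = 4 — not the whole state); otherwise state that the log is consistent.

no error

1. acc = -9 + -16 = -25 (exactly as logged)
2. acc = -25 + 1 = -24 (same as recorded)
3. acc = -24 + -9 = -33 (confirmed correct)
4. acc = -33 + -11 = -44 (same as recorded)
5. acc = -44 + -5 = -49 (no discrepancy)
6. acc = -49 + 6 = -43 (consistent with the log)
7. acc = -43 + -14 = -57 (verified)
8. acc = -57 + -20 = -77 (consistent with the log)
9. acc = -77 + 1 = -76 (verified)
10. acc = -76 + 9 = -67 (same as recorded)
11. acc = -67 + 7 = -60 (confirmed correct)
12. acc = -60 + 7 = -53 (same as recorded)
13. acc = -53 + -6 = -59 (agrees with the log)
14. acc = -59 + 1 = -58 (verified)
15. acc = -58 + 15 = -43 (same as recorded)
16. acc = -43 + 16 = -27 (matches)
The whole run recomputes cleanly — no discrepancies.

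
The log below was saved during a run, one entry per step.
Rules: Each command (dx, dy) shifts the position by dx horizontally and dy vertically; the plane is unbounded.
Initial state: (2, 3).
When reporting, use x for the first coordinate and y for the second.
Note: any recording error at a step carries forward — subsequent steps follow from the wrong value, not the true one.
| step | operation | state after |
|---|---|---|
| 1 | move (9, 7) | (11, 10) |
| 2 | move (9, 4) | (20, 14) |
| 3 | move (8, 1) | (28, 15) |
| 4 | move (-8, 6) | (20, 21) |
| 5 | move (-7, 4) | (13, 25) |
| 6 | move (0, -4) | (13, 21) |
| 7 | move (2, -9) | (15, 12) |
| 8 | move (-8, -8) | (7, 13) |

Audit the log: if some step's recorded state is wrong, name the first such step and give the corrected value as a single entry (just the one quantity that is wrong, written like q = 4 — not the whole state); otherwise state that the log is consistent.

Recomputing the run from the initial state:
step 1: x = 11, y = 10
step 2: x = 20, y = 14
step 3: x = 28, y = 15
step 4: x = 20, y = 21
step 5: x = 13, y = 25
step 6: x = 13, y = 21
step 7: x = 15, y = 12
step 8: x = 7, y = 4
The first disagreement with the log is at step 8, where the value should be y = 4.

step 8, y = 4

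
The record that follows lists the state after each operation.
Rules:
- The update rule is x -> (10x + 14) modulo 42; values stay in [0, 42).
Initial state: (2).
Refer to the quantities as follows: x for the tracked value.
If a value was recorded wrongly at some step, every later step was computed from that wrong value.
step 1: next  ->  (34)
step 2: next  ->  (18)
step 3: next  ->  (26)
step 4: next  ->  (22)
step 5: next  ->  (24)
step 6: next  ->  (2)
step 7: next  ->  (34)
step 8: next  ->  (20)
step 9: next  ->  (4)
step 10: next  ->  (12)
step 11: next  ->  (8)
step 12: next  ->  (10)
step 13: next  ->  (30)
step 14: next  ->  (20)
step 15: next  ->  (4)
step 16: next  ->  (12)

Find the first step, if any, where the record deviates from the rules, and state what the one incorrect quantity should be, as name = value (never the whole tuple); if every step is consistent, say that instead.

Step 1: x = (10*2 + 14) mod 42 = 34 — in agreement.
Step 2: x = (10*34 + 14) mod 42 = 18 — no discrepancy.
Step 3: x = (10*18 + 14) mod 42 = 26 — in agreement.
Step 4: x = (10*26 + 14) mod 42 = 22 — confirmed correct.
Step 5: x = (10*22 + 14) mod 42 = 24 — agrees with the record.
Step 6: x = (10*24 + 14) mod 42 = 2 — exactly as logged.
Step 7: x = (10*2 + 14) mod 42 = 34 — agrees with the record.
Step 8: x = (10*34 + 14) mod 42 = 18 — the recorded entry deviates here.
So the first discrepancy is step 8, where the right value is x = 18.

step 8, x = 18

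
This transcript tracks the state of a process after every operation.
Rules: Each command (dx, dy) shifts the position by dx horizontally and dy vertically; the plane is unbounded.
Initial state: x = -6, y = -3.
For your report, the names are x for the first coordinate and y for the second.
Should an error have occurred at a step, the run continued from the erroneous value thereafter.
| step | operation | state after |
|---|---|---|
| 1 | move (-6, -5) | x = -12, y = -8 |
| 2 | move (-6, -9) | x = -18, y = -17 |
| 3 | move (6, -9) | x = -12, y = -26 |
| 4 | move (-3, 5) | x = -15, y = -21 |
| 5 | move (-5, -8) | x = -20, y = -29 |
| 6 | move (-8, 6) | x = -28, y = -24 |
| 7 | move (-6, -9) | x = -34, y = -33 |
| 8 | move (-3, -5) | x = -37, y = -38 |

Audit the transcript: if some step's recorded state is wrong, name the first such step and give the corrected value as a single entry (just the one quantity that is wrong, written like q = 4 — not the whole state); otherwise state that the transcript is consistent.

1. x = -6 + (-6) = -12, y = -3 + (-5) = -8 (matches)
2. x = -12 + (-6) = -18, y = -8 + (-9) = -17 (matches)
3. x = -18 + (6) = -12, y = -17 + (-9) = -26 (no discrepancy)
4. x = -12 + (-3) = -15, y = -26 + (5) = -21 (confirmed correct)
5. x = -15 + (-5) = -20, y = -21 + (-8) = -29 (in agreement)
6. x = -20 + (-8) = -28, y = -29 + (6) = -23 (the transcript disagrees here)
Step 6 is the first one off; corrected, y = -23.

step 6, y = -23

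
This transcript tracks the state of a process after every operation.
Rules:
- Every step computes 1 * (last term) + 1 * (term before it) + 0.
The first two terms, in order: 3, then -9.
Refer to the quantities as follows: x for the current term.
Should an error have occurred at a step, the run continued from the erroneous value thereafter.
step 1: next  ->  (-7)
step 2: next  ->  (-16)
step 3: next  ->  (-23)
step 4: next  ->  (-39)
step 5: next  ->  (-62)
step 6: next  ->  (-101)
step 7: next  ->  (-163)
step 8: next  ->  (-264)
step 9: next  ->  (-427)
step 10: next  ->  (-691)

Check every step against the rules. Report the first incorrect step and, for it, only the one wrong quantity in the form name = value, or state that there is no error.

step 1, x = -6

Step 1: x = 1*(-9) + (1)*(3) + (0) = -6 — the transcript has a different value.
The audit stops at step 1: the recorded entry is wrong and should be x = -6.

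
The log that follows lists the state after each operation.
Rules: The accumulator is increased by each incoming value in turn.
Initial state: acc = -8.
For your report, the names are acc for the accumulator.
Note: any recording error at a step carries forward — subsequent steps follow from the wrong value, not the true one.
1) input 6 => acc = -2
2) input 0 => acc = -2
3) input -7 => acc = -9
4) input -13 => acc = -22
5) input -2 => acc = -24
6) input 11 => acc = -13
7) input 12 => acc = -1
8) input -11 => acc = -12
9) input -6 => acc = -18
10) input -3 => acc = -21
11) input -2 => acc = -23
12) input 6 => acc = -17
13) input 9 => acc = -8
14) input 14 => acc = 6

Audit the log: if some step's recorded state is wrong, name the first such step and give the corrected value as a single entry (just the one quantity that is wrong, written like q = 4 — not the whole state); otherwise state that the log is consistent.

no error

1. acc = -8 + 6 = -2 (consistent with the log)
2. acc = -2 + 0 = -2 (same as recorded)
3. acc = -2 + -7 = -9 (checks out)
4. acc = -9 + -13 = -22 (confirmed correct)
5. acc = -22 + -2 = -24 (same as recorded)
6. acc = -24 + 11 = -13 (checks out)
7. acc = -13 + 12 = -1 (agrees with the log)
8. acc = -1 + -11 = -12 (consistent with the log)
9. acc = -12 + -6 = -18 (consistent with the log)
10. acc = -18 + -3 = -21 (consistent with the log)
11. acc = -21 + -2 = -23 (agrees with the log)
12. acc = -23 + 6 = -17 (verified)
13. acc = -17 + 9 = -8 (agrees with the log)
14. acc = -8 + 14 = 6 (same as recorded)
Each recorded entry agrees with the recomputation.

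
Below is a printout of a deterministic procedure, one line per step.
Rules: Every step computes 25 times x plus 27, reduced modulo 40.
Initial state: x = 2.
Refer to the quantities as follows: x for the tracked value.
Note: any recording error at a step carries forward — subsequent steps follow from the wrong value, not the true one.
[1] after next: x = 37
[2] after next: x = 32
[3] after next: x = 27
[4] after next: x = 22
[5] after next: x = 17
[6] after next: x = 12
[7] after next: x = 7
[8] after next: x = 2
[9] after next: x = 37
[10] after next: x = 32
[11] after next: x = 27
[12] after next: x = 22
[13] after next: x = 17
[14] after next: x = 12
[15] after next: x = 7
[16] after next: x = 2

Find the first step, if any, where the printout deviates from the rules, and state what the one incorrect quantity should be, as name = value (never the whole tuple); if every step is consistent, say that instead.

1. x = (25*2 + 27) mod 40 = 37 (exactly as logged)
2. x = (25*37 + 27) mod 40 = 32 (no discrepancy)
3. x = (25*32 + 27) mod 40 = 27 (exactly as logged)
4. x = (25*27 + 27) mod 40 = 22 (no discrepancy)
5. x = (25*22 + 27) mod 40 = 17 (matches)
6. x = (25*17 + 27) mod 40 = 12 (verified)
7. x = (25*12 + 27) mod 40 = 7 (consistent with the printout)
8. x = (25*7 + 27) mod 40 = 2 (matches)
9. x = (25*2 + 27) mod 40 = 37 (verified)
10. x = (25*37 + 27) mod 40 = 32 (verified)
11. x = (25*32 + 27) mod 40 = 27 (verified)
12. x = (25*27 + 27) mod 40 = 22 (verified)
13. x = (25*22 + 27) mod 40 = 17 (in agreement)
14. x = (25*17 + 27) mod 40 = 12 (same as recorded)
15. x = (25*12 + 27) mod 40 = 7 (agrees with the printout)
16. x = (25*7 + 27) mod 40 = 2 (no discrepancy)
The whole run recomputes cleanly — no discrepancies.

no error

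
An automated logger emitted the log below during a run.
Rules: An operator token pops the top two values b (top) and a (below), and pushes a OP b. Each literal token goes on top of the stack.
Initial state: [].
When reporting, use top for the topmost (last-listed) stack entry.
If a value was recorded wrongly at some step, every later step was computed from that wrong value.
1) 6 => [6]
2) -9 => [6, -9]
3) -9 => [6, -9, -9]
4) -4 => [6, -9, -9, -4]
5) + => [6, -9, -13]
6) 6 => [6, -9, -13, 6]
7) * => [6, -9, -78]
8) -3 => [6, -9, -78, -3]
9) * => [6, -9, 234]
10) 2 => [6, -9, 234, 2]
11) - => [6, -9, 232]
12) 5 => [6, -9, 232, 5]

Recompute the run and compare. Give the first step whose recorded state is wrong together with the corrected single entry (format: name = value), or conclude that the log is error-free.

1. push 6: top = 6 (same as recorded)
2. push -9: top = -9 (agrees with the log)
3. push -9: top = -9 (no discrepancy)
4. push -4: top = -4 (no discrepancy)
5. -9 + -4 = -13 (checks out)
6. push 6: top = 6 (agrees with the log)
7. -13 * 6 = -78 (checks out)
8. push -3: top = -3 (consistent with the log)
9. -78 * -3 = 234 (same as recorded)
10. push 2: top = 2 (exactly as logged)
11. 234 - 2 = 232 (agrees with the log)
12. push 5: top = 5 (checks out)
Nothing is out of place; the run is error-free.

no error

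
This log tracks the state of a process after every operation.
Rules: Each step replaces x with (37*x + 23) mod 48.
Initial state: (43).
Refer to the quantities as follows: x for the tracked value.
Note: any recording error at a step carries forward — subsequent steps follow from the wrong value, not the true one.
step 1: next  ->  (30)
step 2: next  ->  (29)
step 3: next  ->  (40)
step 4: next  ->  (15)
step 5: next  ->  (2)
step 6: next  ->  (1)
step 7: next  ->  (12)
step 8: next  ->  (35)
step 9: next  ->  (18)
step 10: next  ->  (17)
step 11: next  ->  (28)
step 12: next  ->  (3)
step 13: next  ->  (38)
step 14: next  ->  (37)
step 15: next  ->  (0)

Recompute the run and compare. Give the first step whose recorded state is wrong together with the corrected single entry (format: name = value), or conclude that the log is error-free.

Recomputing the run from the initial state:
step 1: x = 30
step 2: x = 29
step 3: x = 40
step 4: x = 15
step 5: x = 2
step 6: x = 1
step 7: x = 12
step 8: x = 35
step 9: x = 22
step 10: x = 21
step 11: x = 32
step 12: x = 7
step 13: x = 42
step 14: x = 41
step 15: x = 4
The first disagreement with the log is at step 9, where the value should be x = 22.

step 9, x = 22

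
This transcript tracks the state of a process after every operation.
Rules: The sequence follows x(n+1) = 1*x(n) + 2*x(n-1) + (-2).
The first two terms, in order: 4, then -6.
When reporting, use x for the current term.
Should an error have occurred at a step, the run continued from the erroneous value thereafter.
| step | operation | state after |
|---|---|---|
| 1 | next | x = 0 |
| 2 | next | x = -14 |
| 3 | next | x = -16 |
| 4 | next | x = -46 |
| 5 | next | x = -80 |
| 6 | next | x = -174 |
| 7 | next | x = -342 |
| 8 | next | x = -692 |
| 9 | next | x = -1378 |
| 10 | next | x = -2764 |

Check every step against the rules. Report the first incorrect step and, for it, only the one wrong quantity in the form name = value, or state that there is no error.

step 7, x = -336

Step 1: x = 1*(-6) + (2)*(4) + (-2) = 0 — confirmed correct.
Step 2: x = 1*(0) + (2)*(-6) + (-2) = -14 — agrees with the transcript.
Step 3: x = 1*(-14) + (2)*(0) + (-2) = -16 — matches.
Step 4: x = 1*(-16) + (2)*(-14) + (-2) = -46 — agrees with the transcript.
Step 5: x = 1*(-46) + (2)*(-16) + (-2) = -80 — agrees with the transcript.
Step 6: x = 1*(-80) + (2)*(-46) + (-2) = -174 — confirmed correct.
Step 7: x = 1*(-174) + (2)*(-80) + (-2) = -336 — the recorded entry deviates here.
So the first discrepancy is step 7, where the right value is x = -336.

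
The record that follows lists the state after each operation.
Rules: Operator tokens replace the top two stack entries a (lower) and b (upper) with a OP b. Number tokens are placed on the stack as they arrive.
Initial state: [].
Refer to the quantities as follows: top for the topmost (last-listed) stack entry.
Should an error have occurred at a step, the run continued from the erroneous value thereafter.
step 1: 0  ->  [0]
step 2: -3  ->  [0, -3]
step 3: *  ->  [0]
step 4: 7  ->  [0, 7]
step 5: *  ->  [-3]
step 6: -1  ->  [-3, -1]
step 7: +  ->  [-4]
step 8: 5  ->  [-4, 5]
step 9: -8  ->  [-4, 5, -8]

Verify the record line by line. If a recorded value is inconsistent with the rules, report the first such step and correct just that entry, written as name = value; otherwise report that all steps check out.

step 5, top = 0

Recomputing the run from the initial state:
step 1: [0]
step 2: [0, -3]
step 3: [0]
step 4: [0, 7]
step 5: [0]
step 6: [0, -1]
step 7: [-1]
step 8: [-1, 5]
step 9: [-1, 5, -8]
The first disagreement with the record is at step 5, where the value should be top = 0.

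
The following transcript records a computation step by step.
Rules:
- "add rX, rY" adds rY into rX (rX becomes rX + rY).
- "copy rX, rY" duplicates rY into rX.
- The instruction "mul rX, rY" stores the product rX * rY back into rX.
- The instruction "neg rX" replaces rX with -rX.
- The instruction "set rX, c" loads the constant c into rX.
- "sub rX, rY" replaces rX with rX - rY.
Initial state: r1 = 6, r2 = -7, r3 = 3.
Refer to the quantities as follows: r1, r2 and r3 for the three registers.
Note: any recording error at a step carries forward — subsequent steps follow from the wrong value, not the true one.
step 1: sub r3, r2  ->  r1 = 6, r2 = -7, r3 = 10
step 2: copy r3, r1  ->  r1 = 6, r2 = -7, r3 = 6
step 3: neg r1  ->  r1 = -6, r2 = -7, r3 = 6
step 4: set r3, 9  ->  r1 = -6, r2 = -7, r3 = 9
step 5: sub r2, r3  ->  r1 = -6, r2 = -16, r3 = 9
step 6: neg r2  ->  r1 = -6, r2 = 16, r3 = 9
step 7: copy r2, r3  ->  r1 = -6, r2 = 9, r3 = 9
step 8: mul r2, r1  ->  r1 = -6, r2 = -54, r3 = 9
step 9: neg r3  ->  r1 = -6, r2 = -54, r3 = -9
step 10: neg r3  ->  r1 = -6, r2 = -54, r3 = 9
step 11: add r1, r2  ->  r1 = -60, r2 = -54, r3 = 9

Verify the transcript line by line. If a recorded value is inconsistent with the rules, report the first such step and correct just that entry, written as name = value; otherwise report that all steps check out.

no error

1. r3 = 3 - -7 = 10 (no discrepancy)
2. r3 = 6 (no discrepancy)
3. r1 = -(6) = -6 (consistent with the transcript)
4. r3 = 9 (in agreement)
5. r2 = -7 - 9 = -16 (verified)
6. r2 = -(-16) = 16 (agrees with the transcript)
7. r2 = 9 (no discrepancy)
8. r2 = 9 * -6 = -54 (in agreement)
9. r3 = -(9) = -9 (agrees with the transcript)
10. r3 = -(-9) = 9 (exactly as logged)
11. r1 = -6 + -54 = -60 (exactly as logged)
The whole run recomputes cleanly — no discrepancies.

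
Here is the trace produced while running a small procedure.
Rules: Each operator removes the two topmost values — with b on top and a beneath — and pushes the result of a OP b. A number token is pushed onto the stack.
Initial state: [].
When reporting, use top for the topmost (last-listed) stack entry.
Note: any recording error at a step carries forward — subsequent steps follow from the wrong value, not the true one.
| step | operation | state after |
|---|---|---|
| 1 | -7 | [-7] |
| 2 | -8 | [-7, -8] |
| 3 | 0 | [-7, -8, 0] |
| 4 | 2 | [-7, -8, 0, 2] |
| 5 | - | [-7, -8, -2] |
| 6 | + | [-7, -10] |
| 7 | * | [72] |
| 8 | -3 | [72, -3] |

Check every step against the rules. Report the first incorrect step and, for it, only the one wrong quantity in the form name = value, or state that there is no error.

Recomputing the run from the initial state:
step 1: [-7]
step 2: [-7, -8]
step 3: [-7, -8, 0]
step 4: [-7, -8, 0, 2]
step 5: [-7, -8, -2]
step 6: [-7, -10]
step 7: [70]
step 8: [70, -3]
The first disagreement with the trace is at step 7, where the value should be top = 70.

step 7, top = 70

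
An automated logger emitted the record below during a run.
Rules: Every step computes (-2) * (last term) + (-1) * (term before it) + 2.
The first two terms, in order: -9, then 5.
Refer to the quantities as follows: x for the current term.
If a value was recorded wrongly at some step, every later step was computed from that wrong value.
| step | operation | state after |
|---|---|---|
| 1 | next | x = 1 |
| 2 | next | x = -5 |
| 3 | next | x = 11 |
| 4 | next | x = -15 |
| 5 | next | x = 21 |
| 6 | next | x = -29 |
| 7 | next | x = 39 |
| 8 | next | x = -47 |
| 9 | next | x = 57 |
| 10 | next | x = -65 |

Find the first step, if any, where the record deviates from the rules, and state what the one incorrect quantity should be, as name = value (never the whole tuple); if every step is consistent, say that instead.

step 6, x = -25

Recomputing the run from the initial state:
step 1: x = 1
step 2: x = -5
step 3: x = 11
step 4: x = -15
step 5: x = 21
step 6: x = -25
step 7: x = 31
step 8: x = -35
step 9: x = 41
step 10: x = -45
The first disagreement with the record is at step 6, where the value should be x = -25.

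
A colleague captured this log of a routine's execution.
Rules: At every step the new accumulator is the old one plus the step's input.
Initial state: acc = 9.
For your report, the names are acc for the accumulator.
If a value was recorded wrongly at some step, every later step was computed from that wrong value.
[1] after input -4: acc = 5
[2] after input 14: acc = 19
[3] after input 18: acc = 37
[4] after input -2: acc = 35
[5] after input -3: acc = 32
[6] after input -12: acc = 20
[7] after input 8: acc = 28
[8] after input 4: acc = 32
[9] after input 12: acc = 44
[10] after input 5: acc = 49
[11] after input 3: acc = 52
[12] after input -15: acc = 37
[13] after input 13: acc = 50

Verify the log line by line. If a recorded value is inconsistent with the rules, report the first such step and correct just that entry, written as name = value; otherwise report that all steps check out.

no error

Recomputing the run from the initial state:
step 1: acc = 5
step 2: acc = 19
step 3: acc = 37
step 4: acc = 35
step 5: acc = 32
step 6: acc = 20
step 7: acc = 28
step 8: acc = 32
step 9: acc = 44
step 10: acc = 49
step 11: acc = 52
step 12: acc = 37
step 13: acc = 50
This matches the log at every step.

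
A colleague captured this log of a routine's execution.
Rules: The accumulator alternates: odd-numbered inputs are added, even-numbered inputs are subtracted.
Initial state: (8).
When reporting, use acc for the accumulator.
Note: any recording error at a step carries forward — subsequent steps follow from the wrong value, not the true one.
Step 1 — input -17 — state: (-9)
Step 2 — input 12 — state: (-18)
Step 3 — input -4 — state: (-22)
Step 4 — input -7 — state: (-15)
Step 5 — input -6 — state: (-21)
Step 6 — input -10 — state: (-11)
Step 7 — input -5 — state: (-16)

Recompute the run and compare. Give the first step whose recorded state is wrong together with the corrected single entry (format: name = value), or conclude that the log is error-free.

step 2, acc = -21

step 1: acc = 8 + -17 = -9 -> confirmed correct
step 2: acc = -9 - 12 = -21 -> the entry is off here
That makes step 2 the first incorrect line — acc = -21 is what it should show.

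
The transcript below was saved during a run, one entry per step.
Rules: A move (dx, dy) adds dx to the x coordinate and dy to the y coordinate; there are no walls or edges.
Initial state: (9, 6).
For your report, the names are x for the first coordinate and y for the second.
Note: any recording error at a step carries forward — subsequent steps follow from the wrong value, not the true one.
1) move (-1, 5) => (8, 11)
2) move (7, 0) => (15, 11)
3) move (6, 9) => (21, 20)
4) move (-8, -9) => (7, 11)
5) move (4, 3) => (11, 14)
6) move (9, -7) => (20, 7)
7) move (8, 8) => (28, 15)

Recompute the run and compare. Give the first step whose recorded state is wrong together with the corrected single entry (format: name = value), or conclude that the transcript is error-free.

Step 1: x = 9 + (-1) = 8, y = 6 + (5) = 11 — verified.
Step 2: x = 8 + (7) = 15, y = 11 + (0) = 11 — matches.
Step 3: x = 15 + (6) = 21, y = 11 + (9) = 20 — in agreement.
Step 4: x = 21 + (-8) = 13, y = 20 + (-9) = 11 — a discrepancy with the transcript.
First incorrect step: 4; the correct value is x = 13.

step 4, x = 13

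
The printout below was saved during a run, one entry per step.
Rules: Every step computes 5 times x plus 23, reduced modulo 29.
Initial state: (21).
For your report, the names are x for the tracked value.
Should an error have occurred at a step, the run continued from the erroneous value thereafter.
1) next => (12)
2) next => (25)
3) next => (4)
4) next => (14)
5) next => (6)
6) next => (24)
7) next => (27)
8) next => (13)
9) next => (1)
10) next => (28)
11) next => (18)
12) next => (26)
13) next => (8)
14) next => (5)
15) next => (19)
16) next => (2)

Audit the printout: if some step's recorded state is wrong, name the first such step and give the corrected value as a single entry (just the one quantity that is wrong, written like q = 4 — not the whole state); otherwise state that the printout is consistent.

step 3, x = 3

Recomputing the run from the initial state:
step 1: x = 12
step 2: x = 25
step 3: x = 3
step 4: x = 9
step 5: x = 10
step 6: x = 15
step 7: x = 11
step 8: x = 20
step 9: x = 7
step 10: x = 0
step 11: x = 23
step 12: x = 22
step 13: x = 17
step 14: x = 21
step 15: x = 12
step 16: x = 25
The first disagreement with the printout is at step 3, where the value should be x = 3.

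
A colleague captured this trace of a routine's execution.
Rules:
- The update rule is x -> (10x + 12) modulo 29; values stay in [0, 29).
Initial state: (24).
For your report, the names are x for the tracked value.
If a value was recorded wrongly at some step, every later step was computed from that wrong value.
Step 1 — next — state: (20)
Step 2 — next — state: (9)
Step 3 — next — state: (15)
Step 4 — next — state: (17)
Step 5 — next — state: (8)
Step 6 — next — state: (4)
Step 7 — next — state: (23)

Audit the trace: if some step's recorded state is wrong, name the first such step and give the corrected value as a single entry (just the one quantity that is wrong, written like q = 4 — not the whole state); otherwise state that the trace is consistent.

Recomputing the run from the initial state:
step 1: x = 20
step 2: x = 9
step 3: x = 15
step 4: x = 17
step 5: x = 8
step 6: x = 5
step 7: x = 4
The first disagreement with the trace is at step 6, where the value should be x = 5.

step 6, x = 5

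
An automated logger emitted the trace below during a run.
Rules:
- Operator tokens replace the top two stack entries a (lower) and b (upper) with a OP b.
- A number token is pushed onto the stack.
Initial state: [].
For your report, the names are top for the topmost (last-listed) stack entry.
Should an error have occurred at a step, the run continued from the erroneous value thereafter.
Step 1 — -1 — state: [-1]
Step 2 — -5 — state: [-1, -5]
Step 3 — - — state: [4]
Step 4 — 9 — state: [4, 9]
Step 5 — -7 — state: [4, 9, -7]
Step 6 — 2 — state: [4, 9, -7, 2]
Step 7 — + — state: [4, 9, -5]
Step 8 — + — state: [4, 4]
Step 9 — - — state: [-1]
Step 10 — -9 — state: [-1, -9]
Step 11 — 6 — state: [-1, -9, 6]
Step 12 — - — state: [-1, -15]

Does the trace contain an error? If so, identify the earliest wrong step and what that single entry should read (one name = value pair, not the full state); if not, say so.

step 9, top = 0

Recomputing the run from the initial state:
step 1: [-1]
step 2: [-1, -5]
step 3: [4]
step 4: [4, 9]
step 5: [4, 9, -7]
step 6: [4, 9, -7, 2]
step 7: [4, 9, -5]
step 8: [4, 4]
step 9: [0]
step 10: [0, -9]
step 11: [0, -9, 6]
step 12: [0, -15]
The first disagreement with the trace is at step 9, where the value should be top = 0.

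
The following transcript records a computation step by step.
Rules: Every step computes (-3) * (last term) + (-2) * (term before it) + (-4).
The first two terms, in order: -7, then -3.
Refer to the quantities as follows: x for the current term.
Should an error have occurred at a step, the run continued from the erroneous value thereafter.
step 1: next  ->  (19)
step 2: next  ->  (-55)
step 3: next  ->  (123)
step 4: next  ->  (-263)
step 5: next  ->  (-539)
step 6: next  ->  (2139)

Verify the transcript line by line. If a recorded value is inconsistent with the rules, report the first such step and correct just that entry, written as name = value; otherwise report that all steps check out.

Step 1: x = -3*(-3) + (-2)*(-7) + (-4) = 19 — same as recorded.
Step 2: x = -3*(19) + (-2)*(-3) + (-4) = -55 — confirmed correct.
Step 3: x = -3*(-55) + (-2)*(19) + (-4) = 123 — same as recorded.
Step 4: x = -3*(123) + (-2)*(-55) + (-4) = -263 — checks out.
Step 5: x = -3*(-263) + (-2)*(123) + (-4) = 539 — the transcript disagrees here.
The audit stops at step 5: the recorded entry is wrong and should be x = 539.

step 5, x = 539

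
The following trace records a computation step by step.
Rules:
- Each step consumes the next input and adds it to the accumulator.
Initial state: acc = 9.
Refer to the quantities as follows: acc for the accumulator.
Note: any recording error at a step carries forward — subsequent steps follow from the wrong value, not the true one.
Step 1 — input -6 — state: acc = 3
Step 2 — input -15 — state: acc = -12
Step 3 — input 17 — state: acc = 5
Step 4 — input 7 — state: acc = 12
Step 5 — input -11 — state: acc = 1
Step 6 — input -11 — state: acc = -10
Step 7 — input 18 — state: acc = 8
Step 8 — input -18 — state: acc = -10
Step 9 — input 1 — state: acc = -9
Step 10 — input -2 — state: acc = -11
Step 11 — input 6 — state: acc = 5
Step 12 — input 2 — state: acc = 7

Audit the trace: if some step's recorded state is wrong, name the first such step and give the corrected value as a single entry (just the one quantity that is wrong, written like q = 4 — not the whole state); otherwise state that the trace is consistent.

step 11, acc = -5

Step 1: acc = 9 + -6 = 3 — consistent with the trace.
Step 2: acc = 3 + -15 = -12 — same as recorded.
Step 3: acc = -12 + 17 = 5 — exactly as logged.
Step 4: acc = 5 + 7 = 12 — confirmed correct.
Step 5: acc = 12 + -11 = 1 — in agreement.
Step 6: acc = 1 + -11 = -10 — same as recorded.
Step 7: acc = -10 + 18 = 8 — exactly as logged.
Step 8: acc = 8 + -18 = -10 — checks out.
Step 9: acc = -10 + 1 = -9 — verified.
Step 10: acc = -9 + -2 = -11 — consistent with the trace.
Step 11: acc = -11 + 6 = -5 — first mismatch against the trace.
Conclusion: step 11 carries the first error; the entry should be acc = -5.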